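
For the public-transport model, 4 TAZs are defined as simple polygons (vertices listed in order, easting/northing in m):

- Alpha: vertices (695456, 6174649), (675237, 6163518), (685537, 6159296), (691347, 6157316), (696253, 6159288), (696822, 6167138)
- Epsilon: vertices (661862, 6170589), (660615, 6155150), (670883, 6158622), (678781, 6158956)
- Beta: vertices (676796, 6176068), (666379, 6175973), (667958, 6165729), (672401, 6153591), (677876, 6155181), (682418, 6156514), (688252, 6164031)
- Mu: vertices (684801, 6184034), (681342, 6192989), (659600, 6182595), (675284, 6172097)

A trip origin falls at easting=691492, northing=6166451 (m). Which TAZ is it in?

Cast a ray rightward from (691492, 6166451). For each polygon, the edges (by vertex number in listed order) whose endpoints lie on opposite sides of northing = 6166451, where each meets that height, and whether that is right or left of the point:
Alpha: 1–2 at easting≈680564.7 (left), 5–6 at easting≈696772.2 (right) → 1 crossing.
Epsilon: 1–2 at easting≈661527.8 (left), 4–1 at easting≈667880.3 (left) → 0 crossings.
Beta: 2–3 at easting≈667846.7 (left), 7–1 at easting≈685948.8 (left) → 0 crossings.
Mu: no edge straddles that height → 0 crossings.
Only Alpha has an odd count, so the point is inside Alpha.

Alpha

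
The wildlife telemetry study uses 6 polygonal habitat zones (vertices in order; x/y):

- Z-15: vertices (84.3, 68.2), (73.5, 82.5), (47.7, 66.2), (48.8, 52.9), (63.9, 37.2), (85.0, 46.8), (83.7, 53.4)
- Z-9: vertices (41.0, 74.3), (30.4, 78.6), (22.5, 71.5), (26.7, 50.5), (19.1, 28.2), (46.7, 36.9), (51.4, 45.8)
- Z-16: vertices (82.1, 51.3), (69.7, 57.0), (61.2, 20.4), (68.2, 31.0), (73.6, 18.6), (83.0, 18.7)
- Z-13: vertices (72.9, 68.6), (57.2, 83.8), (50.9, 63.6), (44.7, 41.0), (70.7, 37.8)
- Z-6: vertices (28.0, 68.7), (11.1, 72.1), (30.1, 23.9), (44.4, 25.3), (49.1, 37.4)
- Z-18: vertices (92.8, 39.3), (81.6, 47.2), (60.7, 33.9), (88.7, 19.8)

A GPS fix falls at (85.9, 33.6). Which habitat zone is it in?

Cast a ray rightward from (85.9, 33.6). For each polygon, the edges (by vertex number in listed order) whose endpoints lie on opposite sides of y = 33.6, where each meets that height, and whether that is right or left of the point:
Z-15: no edge straddles that height → 0 crossings.
Z-9: 4–5 at x≈20.94 (left), 5–6 at x≈36.23 (left) → 0 crossings.
Z-16: 2–3 at x≈64.27 (left), 6–1 at x≈82.59 (left) → 0 crossings.
Z-13: no edge straddles that height → 0 crossings.
Z-6: 2–3 at x≈26.28 (left), 4–5 at x≈47.62 (left) → 0 crossings.
Z-18: 3–4 at x≈61.30 (left), 4–1 at x≈91.60 (right) → 1 crossing.
Only Z-18 has an odd count, so the point is inside Z-18.

Z-18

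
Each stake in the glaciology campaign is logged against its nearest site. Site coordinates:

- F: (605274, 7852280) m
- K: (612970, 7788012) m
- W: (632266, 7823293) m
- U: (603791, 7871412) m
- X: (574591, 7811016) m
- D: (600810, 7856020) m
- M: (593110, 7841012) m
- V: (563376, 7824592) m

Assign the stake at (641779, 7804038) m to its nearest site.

W

Squared distances to each site:
F: 3659905589.000; K: 1086791157.000; W: 461252194.000; U: 5982344020.000; X: 4562919828.000; D: 4380587285.000; M: 3735748237.000; V: 6569497325.000.
Minimum at W.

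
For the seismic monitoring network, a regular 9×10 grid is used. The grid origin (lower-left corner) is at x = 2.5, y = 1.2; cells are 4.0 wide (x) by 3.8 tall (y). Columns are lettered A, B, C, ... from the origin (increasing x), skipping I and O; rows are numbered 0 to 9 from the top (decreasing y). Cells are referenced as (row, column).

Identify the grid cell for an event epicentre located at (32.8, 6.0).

Column index: ⌊(32.8 − 2.5) / 4.0⌋ = ⌊7.575⌋ = 7 → column H
Row offset from origin: ⌊(6.0 − 1.2) / 3.8⌋ = ⌊1.263⌋ = 1 → row 8 (counted from top)

(8, H)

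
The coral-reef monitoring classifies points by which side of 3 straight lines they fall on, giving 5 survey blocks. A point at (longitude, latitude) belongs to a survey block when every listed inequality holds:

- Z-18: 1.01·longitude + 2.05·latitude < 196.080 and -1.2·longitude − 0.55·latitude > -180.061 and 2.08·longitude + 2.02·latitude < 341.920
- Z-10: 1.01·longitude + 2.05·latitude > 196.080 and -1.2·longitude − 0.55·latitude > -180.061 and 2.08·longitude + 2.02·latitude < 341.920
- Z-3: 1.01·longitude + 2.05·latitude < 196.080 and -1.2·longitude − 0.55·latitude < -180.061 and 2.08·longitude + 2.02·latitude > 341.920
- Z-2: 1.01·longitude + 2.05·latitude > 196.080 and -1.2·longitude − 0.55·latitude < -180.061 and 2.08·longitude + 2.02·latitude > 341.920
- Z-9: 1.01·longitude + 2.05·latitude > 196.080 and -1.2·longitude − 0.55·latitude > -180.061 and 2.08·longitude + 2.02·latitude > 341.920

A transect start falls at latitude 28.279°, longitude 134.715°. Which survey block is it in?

1.01·134.715 + 2.05·28.279 = 194.034, which is < 196.080
-1.2·134.715 − 0.55·28.279 = -177.211, which is > -180.061
2.08·134.715 + 2.02·28.279 = 337.331, which is < 341.920
This sign pattern matches Z-18.

Z-18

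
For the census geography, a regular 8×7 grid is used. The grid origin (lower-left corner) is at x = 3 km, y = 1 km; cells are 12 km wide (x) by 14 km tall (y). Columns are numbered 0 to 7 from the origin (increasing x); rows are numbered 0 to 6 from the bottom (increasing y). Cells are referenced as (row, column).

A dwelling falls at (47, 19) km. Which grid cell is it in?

(1, 3)

Column index: ⌊(47 − 3) / 12⌋ = ⌊3.667⌋ = 3
Row offset from origin: ⌊(19 − 1) / 14⌋ = ⌊1.286⌋ = 1 → row 1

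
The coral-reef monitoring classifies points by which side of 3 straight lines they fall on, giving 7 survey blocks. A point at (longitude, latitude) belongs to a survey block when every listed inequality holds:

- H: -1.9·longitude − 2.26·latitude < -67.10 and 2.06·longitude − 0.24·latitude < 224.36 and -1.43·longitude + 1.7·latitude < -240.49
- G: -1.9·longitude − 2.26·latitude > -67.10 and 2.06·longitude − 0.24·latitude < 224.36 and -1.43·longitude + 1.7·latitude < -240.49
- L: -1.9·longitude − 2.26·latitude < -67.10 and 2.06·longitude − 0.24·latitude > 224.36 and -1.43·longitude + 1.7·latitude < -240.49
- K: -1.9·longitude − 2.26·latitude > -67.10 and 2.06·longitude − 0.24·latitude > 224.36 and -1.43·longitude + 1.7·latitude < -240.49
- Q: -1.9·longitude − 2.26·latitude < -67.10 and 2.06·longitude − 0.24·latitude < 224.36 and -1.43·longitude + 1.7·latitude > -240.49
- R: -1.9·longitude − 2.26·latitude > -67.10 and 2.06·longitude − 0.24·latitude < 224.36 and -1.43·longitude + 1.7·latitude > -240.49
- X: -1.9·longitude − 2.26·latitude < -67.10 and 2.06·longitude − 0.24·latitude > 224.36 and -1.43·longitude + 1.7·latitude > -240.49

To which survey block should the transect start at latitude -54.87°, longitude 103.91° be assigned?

L

-1.9·103.91 − 2.26·-54.87 = -73.423, which is < -67.10
2.06·103.91 − 0.24·-54.87 = 227.223, which is > 224.36
-1.43·103.91 + 1.7·-54.87 = -241.870, which is < -240.49
This sign pattern matches L.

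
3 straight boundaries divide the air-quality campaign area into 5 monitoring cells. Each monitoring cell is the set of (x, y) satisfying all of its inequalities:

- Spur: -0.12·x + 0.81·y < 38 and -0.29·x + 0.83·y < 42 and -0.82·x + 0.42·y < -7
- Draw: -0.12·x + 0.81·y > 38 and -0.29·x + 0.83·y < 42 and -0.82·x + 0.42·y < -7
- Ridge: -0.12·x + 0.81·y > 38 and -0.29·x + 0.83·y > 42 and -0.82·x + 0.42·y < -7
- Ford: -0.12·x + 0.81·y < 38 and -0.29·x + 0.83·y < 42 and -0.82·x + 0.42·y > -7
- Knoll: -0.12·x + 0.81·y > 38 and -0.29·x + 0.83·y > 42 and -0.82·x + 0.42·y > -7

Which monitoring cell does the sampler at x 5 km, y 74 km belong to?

-0.12·5 + 0.81·74 = 59.340, which is > 38
-0.29·5 + 0.83·74 = 59.970, which is > 42
-0.82·5 + 0.42·74 = 26.980, which is > -7
This sign pattern matches Knoll.

Knoll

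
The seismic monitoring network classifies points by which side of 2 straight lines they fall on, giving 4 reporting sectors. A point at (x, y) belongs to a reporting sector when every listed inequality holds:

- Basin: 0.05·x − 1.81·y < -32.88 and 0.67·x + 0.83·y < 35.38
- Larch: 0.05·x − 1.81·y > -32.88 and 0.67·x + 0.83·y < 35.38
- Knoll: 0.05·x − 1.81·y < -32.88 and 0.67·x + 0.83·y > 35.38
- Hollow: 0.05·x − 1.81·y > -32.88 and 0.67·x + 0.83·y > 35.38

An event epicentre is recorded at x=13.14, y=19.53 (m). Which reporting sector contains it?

Basin

0.05·13.14 − 1.81·19.53 = -34.692, which is < -32.88
0.67·13.14 + 0.83·19.53 = 25.014, which is < 35.38
This sign pattern matches Basin.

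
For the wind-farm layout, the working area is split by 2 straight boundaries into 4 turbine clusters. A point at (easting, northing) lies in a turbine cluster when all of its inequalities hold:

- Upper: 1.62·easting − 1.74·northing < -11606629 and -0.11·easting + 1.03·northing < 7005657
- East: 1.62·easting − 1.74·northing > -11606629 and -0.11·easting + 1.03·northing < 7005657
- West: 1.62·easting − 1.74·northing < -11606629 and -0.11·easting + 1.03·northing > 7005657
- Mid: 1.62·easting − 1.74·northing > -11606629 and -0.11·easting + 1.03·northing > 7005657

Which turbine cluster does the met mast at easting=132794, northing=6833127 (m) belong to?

West

1.62·132794 − 1.74·6833127 = -11674514.700, which is < -11606629
-0.11·132794 + 1.03·6833127 = 7023513.470, which is > 7005657
This sign pattern matches West.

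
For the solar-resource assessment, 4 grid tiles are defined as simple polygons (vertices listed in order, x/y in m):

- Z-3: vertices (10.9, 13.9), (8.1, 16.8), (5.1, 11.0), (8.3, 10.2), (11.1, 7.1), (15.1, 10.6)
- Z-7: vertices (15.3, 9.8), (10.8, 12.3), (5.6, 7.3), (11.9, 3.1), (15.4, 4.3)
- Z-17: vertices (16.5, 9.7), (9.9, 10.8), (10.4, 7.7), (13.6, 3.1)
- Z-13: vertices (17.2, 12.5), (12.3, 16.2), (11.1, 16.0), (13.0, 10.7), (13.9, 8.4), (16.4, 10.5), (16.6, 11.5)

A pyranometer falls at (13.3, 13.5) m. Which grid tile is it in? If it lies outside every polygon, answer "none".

Z-13

Cast a ray rightward from (13.3, 13.5). For each polygon, the edges (by vertex number in listed order) whose endpoints lie on opposite sides of y = 13.5, where each meets that height, and whether that is right or left of the point:
Z-3: 2–3 at x≈6.39 (left), 6–1 at x≈11.41 (left) → 0 crossings.
Z-7: no edge straddles that height → 0 crossings.
Z-17: no edge straddles that height → 0 crossings.
Z-13: 1–2 at x≈15.88 (right), 3–4 at x≈12.00 (left) → 1 crossing.
Only Z-13 has an odd count, so the point is inside Z-13.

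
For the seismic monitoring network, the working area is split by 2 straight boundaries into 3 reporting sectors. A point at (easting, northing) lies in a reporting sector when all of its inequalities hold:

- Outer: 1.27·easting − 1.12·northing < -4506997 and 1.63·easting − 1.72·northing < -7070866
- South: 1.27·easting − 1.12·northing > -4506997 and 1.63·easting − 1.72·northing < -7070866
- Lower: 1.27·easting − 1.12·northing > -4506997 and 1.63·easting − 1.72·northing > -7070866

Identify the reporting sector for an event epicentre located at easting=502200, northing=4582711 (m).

Lower

1.27·502200 − 1.12·4582711 = -4494842.320, which is > -4506997
1.63·502200 − 1.72·4582711 = -7063676.920, which is > -7070866
This sign pattern matches Lower.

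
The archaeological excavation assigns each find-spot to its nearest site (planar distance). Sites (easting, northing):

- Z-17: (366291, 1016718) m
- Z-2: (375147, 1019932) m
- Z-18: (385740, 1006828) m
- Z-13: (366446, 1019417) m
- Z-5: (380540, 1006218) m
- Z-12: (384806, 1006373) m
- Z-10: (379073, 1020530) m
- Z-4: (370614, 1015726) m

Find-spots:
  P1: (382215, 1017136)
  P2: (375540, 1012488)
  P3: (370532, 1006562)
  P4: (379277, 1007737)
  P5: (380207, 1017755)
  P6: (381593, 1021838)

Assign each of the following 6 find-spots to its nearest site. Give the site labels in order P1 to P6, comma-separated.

Z-10, Z-4, Z-4, Z-5, Z-10, Z-10

P1 → Z-10 (d²=21391400.00)
P2 → Z-4 (d²=34750120.00)
P3 → Z-4 (d²=83985620.00)
P4 → Z-5 (d²=3902530.00)
P5 → Z-10 (d²=8986581.00)
P6 → Z-10 (d²=8061264.00)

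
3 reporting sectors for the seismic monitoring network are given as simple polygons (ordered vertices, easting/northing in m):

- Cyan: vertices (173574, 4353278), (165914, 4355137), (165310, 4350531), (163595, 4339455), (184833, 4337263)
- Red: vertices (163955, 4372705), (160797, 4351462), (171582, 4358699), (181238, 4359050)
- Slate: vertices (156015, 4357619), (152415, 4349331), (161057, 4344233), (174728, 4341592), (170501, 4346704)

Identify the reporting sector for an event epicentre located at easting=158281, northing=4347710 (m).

Cast a ray rightward from (158281, 4347710). For each polygon, the edges (by vertex number in listed order) whose endpoints lie on opposite sides of northing = 4347710, where each meets that height, and whether that is right or left of the point:
Cyan: 3–4 at easting≈164873.2 (right), 5–1 at easting≈177488.5 (right) → 2 crossings.
Red: no edge straddles that height → 0 crossings.
Slate: 2–3 at easting≈155162.9 (left), 5–1 at easting≈169165.9 (right) → 1 crossing.
Only Slate has an odd count, so the point is inside Slate.

Slate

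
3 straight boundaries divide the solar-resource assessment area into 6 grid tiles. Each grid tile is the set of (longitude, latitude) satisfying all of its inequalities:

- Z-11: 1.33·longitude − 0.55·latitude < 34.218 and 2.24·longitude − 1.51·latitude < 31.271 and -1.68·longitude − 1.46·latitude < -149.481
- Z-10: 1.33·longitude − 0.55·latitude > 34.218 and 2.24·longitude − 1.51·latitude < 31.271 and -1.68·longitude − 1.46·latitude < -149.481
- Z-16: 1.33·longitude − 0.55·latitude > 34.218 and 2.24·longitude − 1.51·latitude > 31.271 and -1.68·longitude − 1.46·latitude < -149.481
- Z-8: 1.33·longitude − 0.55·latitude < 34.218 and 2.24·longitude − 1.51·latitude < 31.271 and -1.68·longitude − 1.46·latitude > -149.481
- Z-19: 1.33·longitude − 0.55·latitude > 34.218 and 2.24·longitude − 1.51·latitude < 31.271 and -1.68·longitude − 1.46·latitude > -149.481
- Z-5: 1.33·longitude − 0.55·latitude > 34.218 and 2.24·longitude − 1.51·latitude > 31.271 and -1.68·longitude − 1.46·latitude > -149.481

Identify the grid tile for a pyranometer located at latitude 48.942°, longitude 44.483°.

Z-8

1.33·44.483 − 0.55·48.942 = 32.244, which is < 34.218
2.24·44.483 − 1.51·48.942 = 25.739, which is < 31.271
-1.68·44.483 − 1.46·48.942 = -146.187, which is > -149.481
This sign pattern matches Z-8.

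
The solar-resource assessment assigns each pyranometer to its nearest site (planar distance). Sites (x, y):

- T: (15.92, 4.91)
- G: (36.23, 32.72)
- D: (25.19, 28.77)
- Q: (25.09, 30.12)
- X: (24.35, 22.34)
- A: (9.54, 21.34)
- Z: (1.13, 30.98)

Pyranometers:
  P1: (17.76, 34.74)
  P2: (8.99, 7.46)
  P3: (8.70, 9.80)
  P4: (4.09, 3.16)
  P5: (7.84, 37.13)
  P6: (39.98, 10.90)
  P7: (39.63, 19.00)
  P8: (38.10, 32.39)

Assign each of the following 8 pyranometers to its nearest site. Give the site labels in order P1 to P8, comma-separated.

P1 → Q (d²=75.07)
P2 → T (d²=54.53)
P3 → T (d²=76.04)
P4 → T (d²=143.01)
P5 → Z (d²=82.85)
P6 → X (d²=375.17)
P7 → G (d²=199.80)
P8 → G (d²=3.61)

Q, T, T, T, Z, X, G, G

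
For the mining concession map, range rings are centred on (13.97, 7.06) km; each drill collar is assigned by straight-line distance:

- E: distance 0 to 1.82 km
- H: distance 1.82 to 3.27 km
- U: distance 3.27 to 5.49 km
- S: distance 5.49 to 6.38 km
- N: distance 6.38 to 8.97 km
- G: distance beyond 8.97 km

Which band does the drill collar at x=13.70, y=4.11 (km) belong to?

Distance = √((13.70−13.97)² + (4.11−7.06)²) = √(0.073 + 8.702) = 2.962 km.
1.82 ≤ 2.962 < 3.27 → H.

H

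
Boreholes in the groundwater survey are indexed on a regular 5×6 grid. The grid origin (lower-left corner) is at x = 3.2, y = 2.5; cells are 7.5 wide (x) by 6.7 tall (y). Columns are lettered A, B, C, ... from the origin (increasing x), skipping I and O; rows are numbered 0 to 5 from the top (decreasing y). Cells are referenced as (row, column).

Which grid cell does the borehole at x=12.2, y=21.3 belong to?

Column index: ⌊(12.2 − 3.2) / 7.5⌋ = ⌊1.200⌋ = 1 → column B
Row offset from origin: ⌊(21.3 − 2.5) / 6.7⌋ = ⌊2.806⌋ = 2 → row 3 (counted from top)

(3, B)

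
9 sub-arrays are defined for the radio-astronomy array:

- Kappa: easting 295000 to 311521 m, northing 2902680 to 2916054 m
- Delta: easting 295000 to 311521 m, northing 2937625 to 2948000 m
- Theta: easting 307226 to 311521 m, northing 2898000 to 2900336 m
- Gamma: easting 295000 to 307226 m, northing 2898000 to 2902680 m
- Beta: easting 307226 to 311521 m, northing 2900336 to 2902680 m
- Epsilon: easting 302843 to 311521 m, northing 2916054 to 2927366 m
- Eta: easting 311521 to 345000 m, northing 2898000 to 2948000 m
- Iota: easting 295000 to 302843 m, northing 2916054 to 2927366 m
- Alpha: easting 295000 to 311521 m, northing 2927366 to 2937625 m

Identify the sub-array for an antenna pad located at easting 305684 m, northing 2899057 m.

Gamma

The point has easting = 305684 and northing = 2899057.
Only Gamma satisfies 295000 ≤ easting ≤ 307226 and 2898000 ≤ northing ≤ 2902680.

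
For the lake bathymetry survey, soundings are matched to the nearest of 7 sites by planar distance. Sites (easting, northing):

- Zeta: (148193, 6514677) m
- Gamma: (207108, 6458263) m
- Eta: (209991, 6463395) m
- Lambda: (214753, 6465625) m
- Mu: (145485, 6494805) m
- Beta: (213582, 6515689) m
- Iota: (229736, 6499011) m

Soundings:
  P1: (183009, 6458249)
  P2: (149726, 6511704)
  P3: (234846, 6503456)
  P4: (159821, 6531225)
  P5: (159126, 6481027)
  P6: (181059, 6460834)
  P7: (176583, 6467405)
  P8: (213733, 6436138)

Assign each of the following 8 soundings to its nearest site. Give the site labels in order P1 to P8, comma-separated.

Gamma, Zeta, Iota, Zeta, Mu, Gamma, Gamma, Gamma

P1 → Gamma (d²=580761997.00)
P2 → Zeta (d²=11188818.00)
P3 → Iota (d²=45870125.00)
P4 → Zeta (d²=409046688.00)
P5 → Mu (d²=375910165.00)
P6 → Gamma (d²=685160442.00)
P7 → Gamma (d²=1015351789.00)
P8 → Gamma (d²=533406250.00)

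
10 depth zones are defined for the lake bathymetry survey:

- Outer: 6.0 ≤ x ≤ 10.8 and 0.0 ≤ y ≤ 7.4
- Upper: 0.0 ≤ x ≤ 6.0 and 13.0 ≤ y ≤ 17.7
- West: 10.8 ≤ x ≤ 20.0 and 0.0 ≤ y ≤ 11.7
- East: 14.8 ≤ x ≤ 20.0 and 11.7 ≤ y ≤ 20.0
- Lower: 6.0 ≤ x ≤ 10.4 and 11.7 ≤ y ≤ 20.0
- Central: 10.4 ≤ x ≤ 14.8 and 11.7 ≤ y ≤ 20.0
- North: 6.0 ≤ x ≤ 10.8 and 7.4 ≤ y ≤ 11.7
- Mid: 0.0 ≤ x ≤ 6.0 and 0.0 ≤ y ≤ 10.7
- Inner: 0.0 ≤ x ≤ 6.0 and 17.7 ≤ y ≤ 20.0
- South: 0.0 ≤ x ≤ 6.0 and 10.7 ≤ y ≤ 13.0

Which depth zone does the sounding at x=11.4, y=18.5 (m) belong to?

Central

The point has x = 11.4 and y = 18.5.
Only Central satisfies 10.4 ≤ x ≤ 14.8 and 11.7 ≤ y ≤ 20.0.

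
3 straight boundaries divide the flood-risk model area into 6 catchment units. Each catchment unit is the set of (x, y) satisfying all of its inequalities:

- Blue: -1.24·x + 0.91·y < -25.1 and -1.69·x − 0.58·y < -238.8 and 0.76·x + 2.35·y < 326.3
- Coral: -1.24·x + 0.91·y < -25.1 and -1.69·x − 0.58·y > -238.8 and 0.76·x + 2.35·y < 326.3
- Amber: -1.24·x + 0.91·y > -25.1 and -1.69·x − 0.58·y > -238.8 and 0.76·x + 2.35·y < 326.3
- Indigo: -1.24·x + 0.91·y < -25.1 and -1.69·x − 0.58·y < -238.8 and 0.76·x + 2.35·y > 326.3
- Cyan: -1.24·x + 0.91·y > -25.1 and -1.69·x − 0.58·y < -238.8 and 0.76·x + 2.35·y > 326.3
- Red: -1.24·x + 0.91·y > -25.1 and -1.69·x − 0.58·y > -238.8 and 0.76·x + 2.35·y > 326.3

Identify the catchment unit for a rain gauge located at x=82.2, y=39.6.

Coral

-1.24·82.2 + 0.91·39.6 = -65.892, which is < -25.1
-1.69·82.2 − 0.58·39.6 = -161.886, which is > -238.8
0.76·82.2 + 2.35·39.6 = 155.532, which is < 326.3
This sign pattern matches Coral.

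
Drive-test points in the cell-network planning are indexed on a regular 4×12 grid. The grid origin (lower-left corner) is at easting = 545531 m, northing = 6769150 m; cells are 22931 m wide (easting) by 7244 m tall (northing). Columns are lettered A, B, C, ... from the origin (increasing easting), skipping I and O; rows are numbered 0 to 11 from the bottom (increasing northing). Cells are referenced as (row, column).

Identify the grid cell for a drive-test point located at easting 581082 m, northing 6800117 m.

(4, B)

Column index: ⌊(581082 − 545531) / 22931⌋ = ⌊1.550⌋ = 1 → column B
Row offset from origin: ⌊(6800117 − 6769150) / 7244⌋ = ⌊4.275⌋ = 4 → row 4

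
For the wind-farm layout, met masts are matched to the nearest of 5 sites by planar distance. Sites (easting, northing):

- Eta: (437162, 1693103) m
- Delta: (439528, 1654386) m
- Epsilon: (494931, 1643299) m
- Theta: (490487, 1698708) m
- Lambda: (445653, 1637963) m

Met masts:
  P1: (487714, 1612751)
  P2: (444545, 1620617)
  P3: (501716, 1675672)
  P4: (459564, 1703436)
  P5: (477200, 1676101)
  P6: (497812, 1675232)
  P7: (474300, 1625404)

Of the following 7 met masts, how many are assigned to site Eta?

P1 → Epsilon
P2 → Lambda
P3 → Theta
P4 → Eta
P5 → Theta
P6 → Theta
P7 → Epsilon
1 of the 7 goes to Eta.

1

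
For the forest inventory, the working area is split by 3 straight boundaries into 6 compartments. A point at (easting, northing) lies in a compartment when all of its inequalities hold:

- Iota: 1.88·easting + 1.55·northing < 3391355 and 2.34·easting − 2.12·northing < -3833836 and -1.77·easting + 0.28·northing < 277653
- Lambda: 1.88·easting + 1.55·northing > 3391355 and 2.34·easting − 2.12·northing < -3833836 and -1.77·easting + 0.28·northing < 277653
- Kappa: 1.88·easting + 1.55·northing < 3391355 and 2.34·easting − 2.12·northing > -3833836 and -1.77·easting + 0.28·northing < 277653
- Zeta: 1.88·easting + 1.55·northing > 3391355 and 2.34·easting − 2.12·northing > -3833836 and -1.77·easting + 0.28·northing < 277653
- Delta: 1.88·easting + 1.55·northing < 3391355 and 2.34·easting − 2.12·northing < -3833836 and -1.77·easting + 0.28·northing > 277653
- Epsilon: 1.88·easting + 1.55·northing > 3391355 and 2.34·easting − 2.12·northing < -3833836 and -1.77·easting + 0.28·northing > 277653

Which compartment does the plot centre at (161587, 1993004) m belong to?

1.88·161587 + 1.55·1993004 = 3392939.760, which is > 3391355
2.34·161587 − 2.12·1993004 = -3847054.900, which is < -3833836
-1.77·161587 + 0.28·1993004 = 272032.130, which is < 277653
This sign pattern matches Lambda.

Lambda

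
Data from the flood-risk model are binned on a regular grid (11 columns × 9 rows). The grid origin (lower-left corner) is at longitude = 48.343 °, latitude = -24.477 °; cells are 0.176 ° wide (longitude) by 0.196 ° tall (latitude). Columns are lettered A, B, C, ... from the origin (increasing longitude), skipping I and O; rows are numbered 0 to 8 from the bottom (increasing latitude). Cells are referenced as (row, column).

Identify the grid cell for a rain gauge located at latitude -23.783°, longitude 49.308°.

Column index: ⌊(49.308 − 48.343) / 0.176⌋ = ⌊5.483⌋ = 5 → column F
Row offset from origin: ⌊(-23.783 − -24.477) / 0.196⌋ = ⌊3.541⌋ = 3 → row 3

(3, F)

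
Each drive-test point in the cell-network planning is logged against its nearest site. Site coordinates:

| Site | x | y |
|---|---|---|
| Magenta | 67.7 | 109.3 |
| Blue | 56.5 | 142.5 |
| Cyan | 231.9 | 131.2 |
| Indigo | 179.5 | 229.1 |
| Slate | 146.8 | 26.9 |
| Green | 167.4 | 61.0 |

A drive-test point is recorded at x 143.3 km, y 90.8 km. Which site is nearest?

Squared distances to each site:
Magenta: 6057.610; Blue: 10207.130; Cyan: 9482.120; Indigo: 20437.330; Slate: 4095.460; Green: 1468.850.
Minimum at Green.

Green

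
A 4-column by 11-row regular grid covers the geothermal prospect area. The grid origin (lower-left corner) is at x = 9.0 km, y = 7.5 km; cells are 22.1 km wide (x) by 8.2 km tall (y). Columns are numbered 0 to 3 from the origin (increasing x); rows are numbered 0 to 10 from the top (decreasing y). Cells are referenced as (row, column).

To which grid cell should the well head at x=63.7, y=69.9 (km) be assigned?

Column index: ⌊(63.7 − 9.0) / 22.1⌋ = ⌊2.475⌋ = 2
Row offset from origin: ⌊(69.9 − 7.5) / 8.2⌋ = ⌊7.610⌋ = 7 → row 3 (counted from top)

(3, 2)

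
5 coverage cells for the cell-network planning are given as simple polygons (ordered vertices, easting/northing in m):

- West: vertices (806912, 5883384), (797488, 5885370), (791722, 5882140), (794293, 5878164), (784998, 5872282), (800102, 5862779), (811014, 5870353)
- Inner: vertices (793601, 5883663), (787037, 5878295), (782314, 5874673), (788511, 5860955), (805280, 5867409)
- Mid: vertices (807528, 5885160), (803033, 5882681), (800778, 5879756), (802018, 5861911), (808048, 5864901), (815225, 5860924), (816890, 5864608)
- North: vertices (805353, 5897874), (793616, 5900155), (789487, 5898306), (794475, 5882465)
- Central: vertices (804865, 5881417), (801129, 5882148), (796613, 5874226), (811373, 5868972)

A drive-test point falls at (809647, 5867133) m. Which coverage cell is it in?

Mid

Cast a ray rightward from (809647, 5867133). For each polygon, the edges (by vertex number in listed order) whose endpoints lie on opposite sides of northing = 5867133, where each meets that height, and whether that is right or left of the point:
West: 5–6 at easting≈793181.8 (left), 6–7 at easting≈806374.9 (left) → 0 crossings.
Inner: 3–4 at easting≈785720.1 (left), 4–5 at easting≈804562.9 (left) → 0 crossings.
Mid: 3–4 at easting≈801655.1 (left), 7–1 at easting≈815739.8 (right) → 1 crossing.
North: no edge straddles that height → 0 crossings.
Central: no edge straddles that height → 0 crossings.
Only Mid has an odd count, so the point is inside Mid.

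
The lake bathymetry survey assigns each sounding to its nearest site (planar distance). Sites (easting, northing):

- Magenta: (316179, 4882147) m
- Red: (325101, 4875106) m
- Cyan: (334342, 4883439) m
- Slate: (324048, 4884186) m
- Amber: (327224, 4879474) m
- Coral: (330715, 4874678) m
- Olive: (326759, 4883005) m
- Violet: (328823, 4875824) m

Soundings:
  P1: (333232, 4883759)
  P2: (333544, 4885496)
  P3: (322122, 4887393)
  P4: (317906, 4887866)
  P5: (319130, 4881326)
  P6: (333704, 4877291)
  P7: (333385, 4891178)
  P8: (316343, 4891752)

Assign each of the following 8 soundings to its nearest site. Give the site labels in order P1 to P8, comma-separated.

P1 → Cyan (d²=1334500.00)
P2 → Cyan (d²=4868053.00)
P3 → Slate (d²=13994325.00)
P4 → Magenta (d²=35689490.00)
P5 → Magenta (d²=9382442.00)
P6 → Coral (d²=15761890.00)
P7 → Cyan (d²=60807970.00)
P8 → Magenta (d²=92282921.00)

Cyan, Cyan, Slate, Magenta, Magenta, Coral, Cyan, Magenta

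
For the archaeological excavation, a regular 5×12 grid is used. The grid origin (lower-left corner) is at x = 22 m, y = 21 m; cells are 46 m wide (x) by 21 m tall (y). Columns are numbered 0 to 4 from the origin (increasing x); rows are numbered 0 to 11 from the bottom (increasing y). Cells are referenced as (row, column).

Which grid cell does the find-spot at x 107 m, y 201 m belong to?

(8, 1)

Column index: ⌊(107 − 22) / 46⌋ = ⌊1.848⌋ = 1
Row offset from origin: ⌊(201 − 21) / 21⌋ = ⌊8.571⌋ = 8 → row 8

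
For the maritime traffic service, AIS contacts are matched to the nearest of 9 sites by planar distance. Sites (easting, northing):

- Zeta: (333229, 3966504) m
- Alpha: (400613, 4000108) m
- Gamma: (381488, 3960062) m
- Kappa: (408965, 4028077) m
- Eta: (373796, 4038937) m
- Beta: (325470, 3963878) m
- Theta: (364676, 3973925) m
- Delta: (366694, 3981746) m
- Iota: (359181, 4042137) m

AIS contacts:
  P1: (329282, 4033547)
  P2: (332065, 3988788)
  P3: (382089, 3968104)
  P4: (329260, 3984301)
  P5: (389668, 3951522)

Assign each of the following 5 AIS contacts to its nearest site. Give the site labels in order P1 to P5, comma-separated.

Iota, Zeta, Gamma, Zeta, Gamma

P1 → Iota (d²=967738301.00)
P2 → Zeta (d²=497931552.00)
P3 → Gamma (d²=65034965.00)
P4 → Zeta (d²=332486170.00)
P5 → Gamma (d²=139844000.00)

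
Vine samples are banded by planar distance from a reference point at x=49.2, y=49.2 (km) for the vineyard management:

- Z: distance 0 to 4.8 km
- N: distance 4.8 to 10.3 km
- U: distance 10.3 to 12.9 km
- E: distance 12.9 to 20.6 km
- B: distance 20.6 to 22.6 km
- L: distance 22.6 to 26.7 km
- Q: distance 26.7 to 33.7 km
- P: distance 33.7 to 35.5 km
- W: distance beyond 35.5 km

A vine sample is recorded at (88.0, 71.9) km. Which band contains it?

Distance = √((88.0−49.2)² + (71.9−49.2)²) = √(1505.440 + 515.290) = 44.953 km.
35.5 ≤ 44.953 < ∞ → W.

W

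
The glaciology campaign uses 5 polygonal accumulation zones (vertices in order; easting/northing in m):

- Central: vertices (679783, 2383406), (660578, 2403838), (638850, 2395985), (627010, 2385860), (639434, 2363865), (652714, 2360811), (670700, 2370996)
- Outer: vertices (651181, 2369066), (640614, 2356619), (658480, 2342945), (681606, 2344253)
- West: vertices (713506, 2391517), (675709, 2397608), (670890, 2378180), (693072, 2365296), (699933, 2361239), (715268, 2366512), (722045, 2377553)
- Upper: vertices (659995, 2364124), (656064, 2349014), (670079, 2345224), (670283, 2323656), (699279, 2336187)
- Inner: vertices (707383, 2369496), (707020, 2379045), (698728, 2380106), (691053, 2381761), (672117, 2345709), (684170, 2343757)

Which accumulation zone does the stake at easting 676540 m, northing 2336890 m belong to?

Upper

Cast a ray rightward from (676540, 2336890). For each polygon, the edges (by vertex number in listed order) whose endpoints lie on opposite sides of northing = 2336890, where each meets that height, and whether that is right or left of the point:
Central: no edge straddles that height → 0 crossings.
Outer: no edge straddles that height → 0 crossings.
West: no edge straddles that height → 0 crossings.
Upper: 3–4 at easting≈670157.8 (left), 5–1 at easting≈698290.5 (right) → 1 crossing.
Inner: no edge straddles that height → 0 crossings.
Only Upper has an odd count, so the point is inside Upper.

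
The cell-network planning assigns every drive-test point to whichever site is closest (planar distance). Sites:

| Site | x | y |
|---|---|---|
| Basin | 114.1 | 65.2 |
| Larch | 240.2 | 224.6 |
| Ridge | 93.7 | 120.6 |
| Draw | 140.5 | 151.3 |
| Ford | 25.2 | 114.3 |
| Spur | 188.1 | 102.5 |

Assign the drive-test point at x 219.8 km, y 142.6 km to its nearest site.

Spur

Squared distances to each site:
Basin: 17163.250; Larch: 7140.160; Ridge: 16385.210; Draw: 6364.180; Ford: 38670.050; Spur: 2612.900.
Minimum at Spur.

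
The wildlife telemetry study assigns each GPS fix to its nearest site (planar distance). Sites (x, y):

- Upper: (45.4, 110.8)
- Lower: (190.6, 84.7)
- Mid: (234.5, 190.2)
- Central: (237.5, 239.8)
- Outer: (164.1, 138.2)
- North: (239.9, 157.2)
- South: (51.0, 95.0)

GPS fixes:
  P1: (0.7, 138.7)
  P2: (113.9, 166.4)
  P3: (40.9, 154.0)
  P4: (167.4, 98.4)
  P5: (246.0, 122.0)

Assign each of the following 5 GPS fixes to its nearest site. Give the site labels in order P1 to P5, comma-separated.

P1 → Upper (d²=2776.50)
P2 → Outer (d²=3315.28)
P3 → Upper (d²=1886.49)
P4 → Lower (d²=725.93)
P5 → North (d²=1276.25)

Upper, Outer, Upper, Lower, North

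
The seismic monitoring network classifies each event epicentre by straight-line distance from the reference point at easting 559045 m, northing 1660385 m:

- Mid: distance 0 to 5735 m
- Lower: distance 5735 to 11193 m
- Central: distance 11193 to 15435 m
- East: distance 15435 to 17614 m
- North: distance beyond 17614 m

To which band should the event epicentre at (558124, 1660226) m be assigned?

Mid

Distance = √((558124−559045)² + (1660226−1660385)²) = √(848241.000 + 25281.000) = 934.624 m.
0 ≤ 934.624 < 5735 → Mid.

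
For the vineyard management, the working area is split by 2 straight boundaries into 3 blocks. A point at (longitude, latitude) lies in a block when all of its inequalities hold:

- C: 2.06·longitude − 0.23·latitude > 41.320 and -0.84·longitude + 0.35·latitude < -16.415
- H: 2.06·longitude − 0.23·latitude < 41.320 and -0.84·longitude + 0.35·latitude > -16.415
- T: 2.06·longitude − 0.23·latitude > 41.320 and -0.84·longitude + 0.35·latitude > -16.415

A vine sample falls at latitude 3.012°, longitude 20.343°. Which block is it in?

2.06·20.343 − 0.23·3.012 = 41.214, which is < 41.320
-0.84·20.343 + 0.35·3.012 = -16.034, which is > -16.415
This sign pattern matches H.

H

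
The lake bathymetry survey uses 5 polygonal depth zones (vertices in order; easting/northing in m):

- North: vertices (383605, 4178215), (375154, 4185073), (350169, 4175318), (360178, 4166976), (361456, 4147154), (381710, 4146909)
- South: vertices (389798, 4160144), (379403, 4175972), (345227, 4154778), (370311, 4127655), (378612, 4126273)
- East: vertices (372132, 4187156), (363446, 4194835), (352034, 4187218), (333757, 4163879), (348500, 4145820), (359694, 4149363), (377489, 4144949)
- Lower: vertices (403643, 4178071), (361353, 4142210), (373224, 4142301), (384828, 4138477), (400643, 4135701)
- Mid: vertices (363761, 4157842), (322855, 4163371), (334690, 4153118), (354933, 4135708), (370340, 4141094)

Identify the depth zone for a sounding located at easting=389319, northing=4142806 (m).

Cast a ray rightward from (389319, 4142806). For each polygon, the edges (by vertex number in listed order) whose endpoints lie on opposite sides of northing = 4142806, where each meets that height, and whether that is right or left of the point:
North: no edge straddles that height → 0 crossings.
South: 3–4 at easting≈356299.0 (left), 5–1 at easting≈384072.1 (left) → 0 crossings.
East: no edge straddles that height → 0 crossings.
Lower: 1–2 at easting≈362055.8 (left), 5–1 at easting≈401146.1 (right) → 1 crossing.
Mid: 3–4 at easting≈346680.0 (left), 5–1 at easting≈369667.5 (left) → 0 crossings.
Only Lower has an odd count, so the point is inside Lower.

Lower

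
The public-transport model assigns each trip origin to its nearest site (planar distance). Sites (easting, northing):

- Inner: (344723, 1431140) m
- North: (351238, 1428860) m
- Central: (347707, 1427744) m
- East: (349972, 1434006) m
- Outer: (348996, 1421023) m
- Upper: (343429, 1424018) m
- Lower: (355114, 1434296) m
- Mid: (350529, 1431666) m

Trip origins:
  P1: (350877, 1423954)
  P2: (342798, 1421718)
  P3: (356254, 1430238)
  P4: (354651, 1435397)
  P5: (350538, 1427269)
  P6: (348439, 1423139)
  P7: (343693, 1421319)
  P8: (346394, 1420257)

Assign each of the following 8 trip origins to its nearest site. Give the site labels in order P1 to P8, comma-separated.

P1 → Outer (d²=12128922.00)
P2 → Upper (d²=5688161.00)
P3 → Lower (d²=17766964.00)
P4 → Lower (d²=1426570.00)
P5 → North (d²=3021281.00)
P6 → Outer (d²=4787705.00)
P7 → Upper (d²=7354297.00)
P8 → Outer (d²=7357160.00)

Outer, Upper, Lower, Lower, North, Outer, Upper, Outer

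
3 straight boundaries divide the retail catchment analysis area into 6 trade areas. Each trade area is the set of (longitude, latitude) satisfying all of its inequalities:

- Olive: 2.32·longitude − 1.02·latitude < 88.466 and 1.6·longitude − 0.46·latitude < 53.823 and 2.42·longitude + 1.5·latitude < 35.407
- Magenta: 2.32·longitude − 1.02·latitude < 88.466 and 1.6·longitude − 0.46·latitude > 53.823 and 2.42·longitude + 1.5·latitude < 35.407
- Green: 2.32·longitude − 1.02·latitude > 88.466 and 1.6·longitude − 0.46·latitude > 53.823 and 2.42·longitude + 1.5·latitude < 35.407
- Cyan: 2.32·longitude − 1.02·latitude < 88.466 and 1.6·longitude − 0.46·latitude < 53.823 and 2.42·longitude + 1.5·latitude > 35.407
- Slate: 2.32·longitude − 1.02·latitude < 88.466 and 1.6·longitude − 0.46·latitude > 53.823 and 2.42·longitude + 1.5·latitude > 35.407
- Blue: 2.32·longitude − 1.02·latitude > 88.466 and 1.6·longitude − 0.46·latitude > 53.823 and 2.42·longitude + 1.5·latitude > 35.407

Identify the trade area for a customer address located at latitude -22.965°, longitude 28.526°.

Green

2.32·28.526 − 1.02·-22.965 = 89.605, which is > 88.466
1.6·28.526 − 0.46·-22.965 = 56.206, which is > 53.823
2.42·28.526 + 1.5·-22.965 = 34.585, which is < 35.407
This sign pattern matches Green.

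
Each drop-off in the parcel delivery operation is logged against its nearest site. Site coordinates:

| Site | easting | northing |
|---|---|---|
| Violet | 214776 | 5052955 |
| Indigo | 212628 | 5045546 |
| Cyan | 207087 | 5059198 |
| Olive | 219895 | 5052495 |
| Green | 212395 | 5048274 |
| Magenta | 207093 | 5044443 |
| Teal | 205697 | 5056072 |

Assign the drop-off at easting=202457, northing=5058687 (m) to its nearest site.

Teal

Squared distances to each site:
Violet: 184613585.000; Indigo: 276135122.000; Cyan: 21698021.000; Olive: 342424708.000; Green: 207194413.000; Magenta: 224384032.000; Teal: 17335825.000.
Minimum at Teal.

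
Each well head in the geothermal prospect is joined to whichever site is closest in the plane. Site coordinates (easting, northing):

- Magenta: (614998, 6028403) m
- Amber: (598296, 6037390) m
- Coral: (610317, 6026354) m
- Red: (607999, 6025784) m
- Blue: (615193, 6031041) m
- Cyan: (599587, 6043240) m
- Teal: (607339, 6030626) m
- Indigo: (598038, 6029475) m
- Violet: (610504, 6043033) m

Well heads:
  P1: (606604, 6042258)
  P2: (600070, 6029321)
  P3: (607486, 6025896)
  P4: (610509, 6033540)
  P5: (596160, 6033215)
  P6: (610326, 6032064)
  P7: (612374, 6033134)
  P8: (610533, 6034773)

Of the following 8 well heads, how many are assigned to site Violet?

P1 → Violet
P2 → Indigo
P3 → Red
P4 → Teal
P5 → Indigo
P6 → Teal
P7 → Blue
P8 → Teal
1 of the 8 goes to Violet.

1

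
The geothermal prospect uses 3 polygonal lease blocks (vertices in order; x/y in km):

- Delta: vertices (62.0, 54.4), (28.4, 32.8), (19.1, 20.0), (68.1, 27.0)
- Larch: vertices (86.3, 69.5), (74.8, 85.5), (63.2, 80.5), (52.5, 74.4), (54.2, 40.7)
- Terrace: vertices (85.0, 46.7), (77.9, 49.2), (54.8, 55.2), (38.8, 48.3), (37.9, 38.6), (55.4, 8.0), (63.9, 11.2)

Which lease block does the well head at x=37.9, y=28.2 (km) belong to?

Delta

Cast a ray rightward from (37.9, 28.2). For each polygon, the edges (by vertex number in listed order) whose endpoints lie on opposite sides of y = 28.2, where each meets that height, and whether that is right or left of the point:
Delta: 2–3 at x≈25.06 (left), 4–1 at x≈67.83 (right) → 1 crossing.
Larch: no edge straddles that height → 0 crossings.
Terrace: 5–6 at x≈43.85 (right), 7–1 at x≈74.00 (right) → 2 crossings.
Only Delta has an odd count, so the point is inside Delta.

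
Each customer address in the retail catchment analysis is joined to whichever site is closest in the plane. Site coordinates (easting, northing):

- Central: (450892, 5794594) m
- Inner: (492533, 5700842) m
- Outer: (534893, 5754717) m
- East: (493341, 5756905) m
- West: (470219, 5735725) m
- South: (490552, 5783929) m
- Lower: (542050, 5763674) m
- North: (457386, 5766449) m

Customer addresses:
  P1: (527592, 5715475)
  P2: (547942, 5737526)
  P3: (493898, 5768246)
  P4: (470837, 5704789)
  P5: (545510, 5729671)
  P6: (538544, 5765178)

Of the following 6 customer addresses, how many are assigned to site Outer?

2

P1 → Inner
P2 → Outer
P3 → East
P4 → Inner
P5 → Outer
P6 → Lower
2 of the 6 go to Outer.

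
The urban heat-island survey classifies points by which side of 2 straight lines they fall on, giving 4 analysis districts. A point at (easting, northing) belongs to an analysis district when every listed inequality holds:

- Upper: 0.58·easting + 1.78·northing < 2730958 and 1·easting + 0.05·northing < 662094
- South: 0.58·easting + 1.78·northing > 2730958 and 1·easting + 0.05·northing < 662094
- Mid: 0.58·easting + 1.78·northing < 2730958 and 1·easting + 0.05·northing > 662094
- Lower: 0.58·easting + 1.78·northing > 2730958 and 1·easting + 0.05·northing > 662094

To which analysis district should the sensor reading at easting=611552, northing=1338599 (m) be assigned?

0.58·611552 + 1.78·1338599 = 2737406.380, which is > 2730958
1·611552 + 0.05·1338599 = 678481.950, which is > 662094
This sign pattern matches Lower.

Lower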